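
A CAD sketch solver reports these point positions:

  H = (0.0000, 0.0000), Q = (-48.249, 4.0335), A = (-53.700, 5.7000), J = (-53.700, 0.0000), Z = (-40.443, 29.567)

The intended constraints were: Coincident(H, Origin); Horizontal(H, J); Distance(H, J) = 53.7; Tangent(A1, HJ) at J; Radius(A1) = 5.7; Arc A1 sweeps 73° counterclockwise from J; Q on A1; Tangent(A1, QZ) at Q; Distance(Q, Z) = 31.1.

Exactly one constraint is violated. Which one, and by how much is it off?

Distance(Q, Z) = 31.1 — off by 4.40.

H = (0.00, 0.00) ✓; H.y = 0.00, J.y = 0.00 ✓; |HJ| = 53.70 ✓; ∠(AJ, JH) = 90.00° ✓; |AJ| = 5.700 ✓; bearing(A→Q) − bearing(A→J) = 73.00° ✓; |AQ| = 5.700 ✓; ∠(AQ, QZ) = 90.00° ✓; |QZ| = 26.70 ✗.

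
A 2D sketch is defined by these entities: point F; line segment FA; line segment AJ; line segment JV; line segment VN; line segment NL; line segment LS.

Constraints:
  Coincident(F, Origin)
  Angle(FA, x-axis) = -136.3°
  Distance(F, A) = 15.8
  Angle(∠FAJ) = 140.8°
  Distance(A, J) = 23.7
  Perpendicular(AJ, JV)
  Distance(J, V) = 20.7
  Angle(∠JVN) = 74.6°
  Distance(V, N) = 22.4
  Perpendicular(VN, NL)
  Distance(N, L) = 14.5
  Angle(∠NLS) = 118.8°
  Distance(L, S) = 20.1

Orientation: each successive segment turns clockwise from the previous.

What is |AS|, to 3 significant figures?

25.8

F is at the origin; FA runs at -136.3° with length 15.8, so A = (-11.4, -10.9). ∠FAJ = 140.8° gives AJ at -176° from the x-axis; with |AJ| = 23.7, J = (-35.0, -12.8). AJ ⟂ JV, so JV runs at 94.5°; with |JV| = 20.7, V = (-36.7, 7.86). ∠JVN = 74.6° gives VN at -10.9° from the x-axis; with |VN| = 22.4, N = (-14.7, 3.63). The perpendicularity gives NL at right angles to VN, so NL runs at -101°; with |NL| = 14.5, L = (-17.4, -10.6). ∠NLS = 118.8° gives LS at -162° from the x-axis; with |LS| = 20.1, S = (-36.5, -16.8). Then |AS| = |S − A| = 25.8.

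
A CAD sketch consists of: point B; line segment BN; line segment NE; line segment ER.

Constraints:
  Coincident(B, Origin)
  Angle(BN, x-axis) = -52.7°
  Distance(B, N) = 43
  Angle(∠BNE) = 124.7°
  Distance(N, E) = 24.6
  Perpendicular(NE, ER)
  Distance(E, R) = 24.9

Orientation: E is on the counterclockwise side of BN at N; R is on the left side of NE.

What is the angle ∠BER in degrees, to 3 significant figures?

54.2°

B is at the origin; BN runs at -52.7° with length 43.0, so N = 43.0·(cos -52.7°, sin -52.7°) = (26.1, -34.2). ∠BNE = 124.7°, so NE runs at -52.7° + (180° − 124.7°) = 2.60° from the x-axis; with |NE| = 24.6, E = N + 24.6·(cos 2.60°, sin 2.60°) = (50.6, -33.1). The perpendicularity gives ER at right angles to NE; with |ER| = 24.9 on the left of NE, R = E + 24.9·(-0.0454, 0.999) = (49.5, -8.22). Then cos ∠BER = EB·ER / (|EB||ER|), giving 54.2°.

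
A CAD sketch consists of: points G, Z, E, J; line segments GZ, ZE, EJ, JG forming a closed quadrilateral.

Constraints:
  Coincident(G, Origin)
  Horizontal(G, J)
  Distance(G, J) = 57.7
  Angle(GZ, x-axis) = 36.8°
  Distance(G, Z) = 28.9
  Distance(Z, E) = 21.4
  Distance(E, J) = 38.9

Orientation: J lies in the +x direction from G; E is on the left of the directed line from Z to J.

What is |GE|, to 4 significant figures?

50.06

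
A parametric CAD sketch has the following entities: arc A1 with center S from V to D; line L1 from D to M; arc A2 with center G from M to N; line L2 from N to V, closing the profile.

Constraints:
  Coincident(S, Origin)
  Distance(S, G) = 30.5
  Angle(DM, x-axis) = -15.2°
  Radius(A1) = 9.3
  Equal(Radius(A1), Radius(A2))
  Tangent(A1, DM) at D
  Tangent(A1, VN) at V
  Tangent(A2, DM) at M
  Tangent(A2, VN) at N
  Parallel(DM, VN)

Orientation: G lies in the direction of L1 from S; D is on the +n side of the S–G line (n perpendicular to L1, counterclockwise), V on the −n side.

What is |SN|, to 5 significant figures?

31.886

Tangency of A1 to both parallel lines with radius 9.3 puts D and V at S ± 9.3·n: D = (2.4384, 8.9747), V = (-2.4384, -8.9747). Equal radii place M and N the same way about G: M = G + 9.3·n = (31.871, 0.97788), N = G − 9.3·n = (26.995, -16.971). Then |SN| = |N − S| = 31.886.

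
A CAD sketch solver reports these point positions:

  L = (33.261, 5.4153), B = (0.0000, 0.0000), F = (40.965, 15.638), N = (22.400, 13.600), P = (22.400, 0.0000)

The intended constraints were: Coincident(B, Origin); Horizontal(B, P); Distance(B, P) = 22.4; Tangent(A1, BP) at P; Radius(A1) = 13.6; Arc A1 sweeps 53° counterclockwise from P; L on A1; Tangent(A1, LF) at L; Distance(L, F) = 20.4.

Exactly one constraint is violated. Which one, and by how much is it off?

Distance(L, F) = 20.4 — off by 7.60.

B = (0.00, 0.00) ✓; B.y = 0.00, P.y = 0.00 ✓; |BP| = 22.40 ✓; ∠(NP, PB) = 90.00° ✓; |NP| = 13.60 ✓; bearing(N→L) − bearing(N→P) = 53.00° ✓; |NL| = 13.60 ✓; ∠(NL, LF) = 90.00° ✓; |LF| = 12.80 ✗.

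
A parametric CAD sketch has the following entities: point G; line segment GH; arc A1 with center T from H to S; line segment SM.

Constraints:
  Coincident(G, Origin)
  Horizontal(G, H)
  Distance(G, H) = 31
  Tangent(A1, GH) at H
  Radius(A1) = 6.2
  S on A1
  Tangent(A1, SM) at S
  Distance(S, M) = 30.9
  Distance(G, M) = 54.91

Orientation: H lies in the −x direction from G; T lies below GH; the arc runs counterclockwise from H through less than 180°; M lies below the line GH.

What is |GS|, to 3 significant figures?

37.5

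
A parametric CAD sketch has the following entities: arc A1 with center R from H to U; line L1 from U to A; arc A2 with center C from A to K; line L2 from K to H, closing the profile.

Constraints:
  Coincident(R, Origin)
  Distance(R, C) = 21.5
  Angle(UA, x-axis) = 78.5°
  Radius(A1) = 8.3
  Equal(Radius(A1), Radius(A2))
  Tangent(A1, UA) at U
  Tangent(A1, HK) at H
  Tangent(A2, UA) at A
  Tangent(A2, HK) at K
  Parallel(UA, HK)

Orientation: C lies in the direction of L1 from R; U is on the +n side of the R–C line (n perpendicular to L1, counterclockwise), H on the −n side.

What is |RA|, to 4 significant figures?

23.05

Tangency of A1 to both parallel lines with radius 8.3 puts U and H at R ± 8.3·n: U = (-8.133, 1.655), H = (8.133, -1.655). Equal radii place A and K the same way about C: A = C + 8.3·n = (-3.847, 22.72), K = C − 8.3·n = (12.42, 19.41). Then |RA| = |A − R| = 23.05.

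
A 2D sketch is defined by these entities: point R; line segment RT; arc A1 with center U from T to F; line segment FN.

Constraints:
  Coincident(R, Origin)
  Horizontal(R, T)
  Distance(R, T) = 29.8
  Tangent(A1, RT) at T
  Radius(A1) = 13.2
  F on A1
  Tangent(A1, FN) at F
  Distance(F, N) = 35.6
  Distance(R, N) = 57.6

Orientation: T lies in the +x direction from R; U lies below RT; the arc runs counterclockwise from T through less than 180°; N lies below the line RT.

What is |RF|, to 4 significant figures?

23.94

R is at the origin; R and T share the same y with |RT| = 29.8 and T on the +x side, so T = (29.80, 0.000). Since A1 is tangent to RT there, UT ⟂ RT, so U = T + (0, -13.2) = (29.80, -13.20). Since UF ⟂ FN (tangency), |UN| = √(13.2² + 35.6²) = 37.97 regardless of where F sits on A1. So N lies on both circle(R, 57.6) and circle(U, 37.97); the below-RT intersection is N = (26.69, -51.04). F is the foot of the tangent from N: F = (17.09, -16.76).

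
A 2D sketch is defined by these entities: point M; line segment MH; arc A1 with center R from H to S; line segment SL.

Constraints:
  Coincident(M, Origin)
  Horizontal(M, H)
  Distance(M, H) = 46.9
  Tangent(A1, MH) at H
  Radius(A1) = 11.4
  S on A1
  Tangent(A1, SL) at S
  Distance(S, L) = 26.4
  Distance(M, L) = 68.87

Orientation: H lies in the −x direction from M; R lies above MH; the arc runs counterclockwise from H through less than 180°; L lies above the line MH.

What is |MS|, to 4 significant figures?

43.36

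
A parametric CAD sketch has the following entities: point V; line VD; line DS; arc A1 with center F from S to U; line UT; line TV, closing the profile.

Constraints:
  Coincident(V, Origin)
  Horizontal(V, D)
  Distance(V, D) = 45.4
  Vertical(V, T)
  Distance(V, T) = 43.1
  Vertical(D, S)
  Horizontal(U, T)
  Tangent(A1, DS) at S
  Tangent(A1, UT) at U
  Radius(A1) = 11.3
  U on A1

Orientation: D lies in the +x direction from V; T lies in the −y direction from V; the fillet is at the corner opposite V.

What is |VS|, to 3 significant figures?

55.4

The virtual corner opposite V is at (45.4, -43.1). The tangent condition forces FS to be normal to DS and the tangent condition forces FU to be normal to UT, with radius 11.3, so the center F sits 11.3 in from both sides at F = (34.1, -31.8). That places the tangent points at S = (45.4, -31.8) on DS and U = (34.1, -43.1) on UT. Then |VS| = |S − V| = 55.4.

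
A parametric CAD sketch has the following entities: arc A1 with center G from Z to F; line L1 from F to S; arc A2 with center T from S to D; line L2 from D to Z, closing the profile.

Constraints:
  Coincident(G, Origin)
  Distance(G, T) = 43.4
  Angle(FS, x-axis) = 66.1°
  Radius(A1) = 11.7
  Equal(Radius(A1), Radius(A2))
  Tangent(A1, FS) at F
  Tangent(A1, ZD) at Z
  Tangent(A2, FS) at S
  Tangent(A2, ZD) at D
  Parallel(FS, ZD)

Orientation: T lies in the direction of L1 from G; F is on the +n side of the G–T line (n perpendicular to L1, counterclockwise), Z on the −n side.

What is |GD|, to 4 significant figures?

44.95

The slot axis is L1's direction at 66.1°, so u = (cos 66.1°, sin 66.1°) = (0.4051, 0.9143) and n = (−sin 66.1°, cos 66.1°) = (-0.9143, 0.4051). G is at the origin and T lies 43.4 along u from G, so T = 43.4·u = (17.58, 39.68). Tangency of A1 to both parallel lines with radius 11.7 puts F and Z at G ± 11.7·n: F = (-10.70, 4.740), Z = (10.70, -4.740). Equal radii place S and D the same way about T: S = T + 11.7·n = (6.886, 44.42), D = T − 11.7·n = (28.28, 34.94). Then |GD| = |D − G| = 44.95.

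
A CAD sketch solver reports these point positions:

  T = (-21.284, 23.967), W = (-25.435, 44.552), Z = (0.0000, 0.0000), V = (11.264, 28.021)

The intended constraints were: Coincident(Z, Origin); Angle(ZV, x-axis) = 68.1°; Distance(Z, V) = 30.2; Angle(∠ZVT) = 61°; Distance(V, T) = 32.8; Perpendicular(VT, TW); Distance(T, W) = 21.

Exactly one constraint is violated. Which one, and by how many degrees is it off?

Perpendicular(VT, TW) — off by 4.30°.

Z = (0.00, 0.00) ✓; ZV at 68.10° ✓; |ZV| = 30.20 ✓; ∠ZVT = 61.00° ✓; |VT| = 32.80 ✓; ∠(VT, TW) = 85.70° ✗; |TW| = 21.00 ✓.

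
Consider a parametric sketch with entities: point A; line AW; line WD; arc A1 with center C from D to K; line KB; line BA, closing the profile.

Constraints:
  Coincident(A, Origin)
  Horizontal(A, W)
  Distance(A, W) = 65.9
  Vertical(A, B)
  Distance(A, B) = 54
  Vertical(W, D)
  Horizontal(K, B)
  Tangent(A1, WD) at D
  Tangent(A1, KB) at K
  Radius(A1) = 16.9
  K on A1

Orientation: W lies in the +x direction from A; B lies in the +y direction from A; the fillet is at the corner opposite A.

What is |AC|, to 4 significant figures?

61.46

A is at the origin; AW is horizontal with |AW| = 65.9 and W on the +x side, so W = (65.90, 0.000). A and B share the same x with |AB| = 54.0 and B on the +y side, so B = (0.000, 54.00). The virtual corner opposite A is at (65.90, 54.00). Tangency of A1 to WD means the radius CD is perpendicular to WD and tangency of A1 to KB means the radius CK is perpendicular to KB, with radius 16.9, so the center C sits 16.9 in from both sides at C = (49.00, 37.10). Then |AC| = |C − A| = 61.46.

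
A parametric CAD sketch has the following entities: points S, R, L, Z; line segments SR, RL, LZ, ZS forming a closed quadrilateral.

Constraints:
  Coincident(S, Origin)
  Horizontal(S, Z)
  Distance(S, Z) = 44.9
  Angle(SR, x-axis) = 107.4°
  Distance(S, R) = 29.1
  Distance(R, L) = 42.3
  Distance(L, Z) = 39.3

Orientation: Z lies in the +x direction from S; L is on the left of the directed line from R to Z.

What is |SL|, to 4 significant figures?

49.48

S is at the origin; SZ is horizontal with |SZ| = 44.9 and Z in +x, so Z = (44.9, 0). SR runs at 107.4° with |SR| = 29.1, so R = (-8.702, 27.77). L is determined by |RL| = 42.3 and |LZ| = 39.3 together: it lies at the intersection of circle(R, 42.3) and circle(Z, 39.3). With |RZ| = 60.37, the foot of the radical line on RZ is 32.21 from R and the perpendicular offset is √(42.3² − 32.21²) = 27.42. Taking the left-of-RZ solution: L = (32.51, 37.30).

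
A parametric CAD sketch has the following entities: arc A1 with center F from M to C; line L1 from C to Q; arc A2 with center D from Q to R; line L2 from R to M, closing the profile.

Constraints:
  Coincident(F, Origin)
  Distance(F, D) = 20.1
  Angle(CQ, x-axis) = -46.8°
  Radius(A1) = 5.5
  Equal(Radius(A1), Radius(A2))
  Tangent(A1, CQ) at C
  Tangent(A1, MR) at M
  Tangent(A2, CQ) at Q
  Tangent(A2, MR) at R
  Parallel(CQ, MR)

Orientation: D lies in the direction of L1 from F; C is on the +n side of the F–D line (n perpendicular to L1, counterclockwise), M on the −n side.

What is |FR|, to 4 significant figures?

20.84

The slot axis is L1's direction at -46.8°, so u = (cos -46.8°, sin -46.8°) = (0.6845, -0.7290) and n = (−sin -46.8°, cos -46.8°) = (0.7290, 0.6845). F is at the origin and D lies 20.1 along u from F, so D = 20.1·u = (13.76, -14.65). Tangency of A1 to both parallel lines with radius 5.5 puts C and M at F ± 5.5·n: C = (4.009, 3.765), M = (-4.009, -3.765). Equal radii place Q and R the same way about D: Q = D + 5.5·n = (17.77, -10.89), R = D − 5.5·n = (9.750, -18.42). Then |FR| = |R − F| = 20.84.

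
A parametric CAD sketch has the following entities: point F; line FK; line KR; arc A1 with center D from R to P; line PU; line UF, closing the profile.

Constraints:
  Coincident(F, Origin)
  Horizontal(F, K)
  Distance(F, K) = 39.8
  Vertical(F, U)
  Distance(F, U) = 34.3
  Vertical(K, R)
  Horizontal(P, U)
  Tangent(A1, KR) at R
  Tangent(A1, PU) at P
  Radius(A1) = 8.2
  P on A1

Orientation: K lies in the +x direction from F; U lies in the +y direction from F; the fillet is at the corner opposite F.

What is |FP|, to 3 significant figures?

46.6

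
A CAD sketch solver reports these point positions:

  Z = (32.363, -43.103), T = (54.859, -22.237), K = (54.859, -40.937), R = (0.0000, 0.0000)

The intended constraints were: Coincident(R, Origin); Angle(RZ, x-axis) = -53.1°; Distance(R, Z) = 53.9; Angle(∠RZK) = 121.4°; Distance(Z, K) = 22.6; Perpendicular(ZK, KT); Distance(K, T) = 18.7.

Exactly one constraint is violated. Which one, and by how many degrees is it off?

Perpendicular(ZK, KT) — off by 5.50°.

R = (0.00, 0.00) ✓; RZ at -53.10° ✓; |RZ| = 53.90 ✓; ∠RZK = 121.4° ✓; |ZK| = 22.60 ✓; ∠(ZK, KT) = 84.50° ✗; |KT| = 18.70 ✓.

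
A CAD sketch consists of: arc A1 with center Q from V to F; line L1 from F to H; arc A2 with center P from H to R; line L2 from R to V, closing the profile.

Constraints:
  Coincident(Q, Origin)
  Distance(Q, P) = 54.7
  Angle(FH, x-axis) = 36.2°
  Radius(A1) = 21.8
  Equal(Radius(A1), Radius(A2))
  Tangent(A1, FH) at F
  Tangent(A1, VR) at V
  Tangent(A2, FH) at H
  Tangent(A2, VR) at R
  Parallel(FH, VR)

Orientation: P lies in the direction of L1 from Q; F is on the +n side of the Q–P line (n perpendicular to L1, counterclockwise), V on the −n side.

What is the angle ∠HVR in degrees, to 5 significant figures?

38.557°

Tangency of A1 to both parallel lines with radius 21.8 puts F and V at Q ± 21.8·n: F = (-12.875, 17.592), V = (12.875, -17.592). Equal radii place H and R the same way about P: H = P + 21.8·n = (31.266, 49.898), R = P − 21.8·n = (57.016, 14.714). Then cos ∠HVR = VH·VR / (|VH||VR|), giving 38.557°.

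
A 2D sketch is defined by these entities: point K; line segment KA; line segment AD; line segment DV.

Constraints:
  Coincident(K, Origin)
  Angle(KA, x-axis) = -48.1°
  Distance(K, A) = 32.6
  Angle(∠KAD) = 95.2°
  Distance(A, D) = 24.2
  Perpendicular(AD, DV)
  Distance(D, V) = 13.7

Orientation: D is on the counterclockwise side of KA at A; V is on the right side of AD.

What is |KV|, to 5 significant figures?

53.560

∠KAD = 95.2°, so AD runs at -48.1° + (180° − 95.2°) = 36.700° from the x-axis; with |AD| = 24.2, D = A + 24.2·(cos 36.700°, sin 36.700°) = (41.174, -9.8020). AD ⟂ DV; with |DV| = 13.7 on the right of AD, V = D + 13.7·(0.59763, -0.80178) = (49.362, -20.786). Then |KV| = |V − K| = 53.560.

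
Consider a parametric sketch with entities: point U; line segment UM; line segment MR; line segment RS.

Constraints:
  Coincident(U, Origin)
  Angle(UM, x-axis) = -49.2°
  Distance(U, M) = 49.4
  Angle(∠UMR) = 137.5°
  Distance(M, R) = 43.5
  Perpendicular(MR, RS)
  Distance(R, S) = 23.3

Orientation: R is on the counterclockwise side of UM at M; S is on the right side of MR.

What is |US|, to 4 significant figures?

97.98

∠UMR = 137.5°, so MR runs at -49.2° + (180° − 137.5°) = -6.700° from the x-axis; with |MR| = 43.5, R = M + 43.5·(cos -6.700°, sin -6.700°) = (75.48, -42.47). The perpendicularity gives RS at right angles to MR; with |RS| = 23.3 on the right of MR, S = R + 23.3·(-0.1167, -0.9932) = (72.76, -65.61). Then |US| = |S − U| = 97.98.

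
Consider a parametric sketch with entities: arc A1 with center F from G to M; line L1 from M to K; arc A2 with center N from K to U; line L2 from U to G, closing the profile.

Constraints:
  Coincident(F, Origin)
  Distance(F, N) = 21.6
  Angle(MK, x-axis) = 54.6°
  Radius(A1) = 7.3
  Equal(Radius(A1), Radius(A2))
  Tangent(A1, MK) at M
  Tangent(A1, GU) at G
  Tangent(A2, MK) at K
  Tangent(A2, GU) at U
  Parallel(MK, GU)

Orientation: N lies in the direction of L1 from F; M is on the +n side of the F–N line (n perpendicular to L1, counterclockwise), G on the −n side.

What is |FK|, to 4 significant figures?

22.80

The slot axis is L1's direction at 54.6°, so u = (cos 54.6°, sin 54.6°) = (0.5793, 0.8151) and n = (−sin 54.6°, cos 54.6°) = (-0.8151, 0.5793). F is at the origin and N lies 21.6 along u from F, so N = 21.6·u = (12.51, 17.61). Tangency of A1 to both parallel lines with radius 7.3 puts M and G at F ± 7.3·n: M = (-5.950, 4.229), G = (5.950, -4.229). Equal radii place K and U the same way about N: K = N + 7.3·n = (6.562, 21.84), U = N − 7.3·n = (18.46, 13.38). Then |FK| = |K − F| = 22.80.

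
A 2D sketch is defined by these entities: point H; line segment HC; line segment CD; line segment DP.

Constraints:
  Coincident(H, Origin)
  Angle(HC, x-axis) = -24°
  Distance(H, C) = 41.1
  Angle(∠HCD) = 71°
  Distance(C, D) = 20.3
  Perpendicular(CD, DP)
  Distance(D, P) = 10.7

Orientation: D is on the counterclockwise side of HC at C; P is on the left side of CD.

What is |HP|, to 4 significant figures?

29.00

∠HCD = 71.0°, so CD runs at -24.0° + (180° − 71.0°) = 85.00° from the x-axis; with |CD| = 20.3, D = C + 20.3·(cos 85.00°, sin 85.00°) = (39.32, 3.506). The perpendicularity gives DP at right angles to CD; with |DP| = 10.7 on the left of CD, P = D + 10.7·(-0.9962, 0.08716) = (28.66, 4.438). Then |HP| = |P − H| = 29.00.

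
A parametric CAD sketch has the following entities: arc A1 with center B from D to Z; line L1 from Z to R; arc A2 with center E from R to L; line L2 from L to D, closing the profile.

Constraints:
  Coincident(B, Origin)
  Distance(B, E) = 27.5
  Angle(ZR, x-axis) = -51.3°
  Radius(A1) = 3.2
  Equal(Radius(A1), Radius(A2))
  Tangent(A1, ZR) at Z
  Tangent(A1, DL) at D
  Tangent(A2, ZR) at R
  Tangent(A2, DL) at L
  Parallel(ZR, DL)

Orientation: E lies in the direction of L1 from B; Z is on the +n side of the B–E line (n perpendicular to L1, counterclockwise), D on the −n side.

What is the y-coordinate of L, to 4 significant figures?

-23.46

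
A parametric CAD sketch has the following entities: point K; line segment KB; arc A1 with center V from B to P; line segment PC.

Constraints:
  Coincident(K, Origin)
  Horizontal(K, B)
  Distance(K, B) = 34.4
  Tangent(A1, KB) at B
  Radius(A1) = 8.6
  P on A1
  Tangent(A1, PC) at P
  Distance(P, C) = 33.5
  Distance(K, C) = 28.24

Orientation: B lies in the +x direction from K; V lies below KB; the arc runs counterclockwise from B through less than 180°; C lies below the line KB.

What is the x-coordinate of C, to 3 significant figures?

5.56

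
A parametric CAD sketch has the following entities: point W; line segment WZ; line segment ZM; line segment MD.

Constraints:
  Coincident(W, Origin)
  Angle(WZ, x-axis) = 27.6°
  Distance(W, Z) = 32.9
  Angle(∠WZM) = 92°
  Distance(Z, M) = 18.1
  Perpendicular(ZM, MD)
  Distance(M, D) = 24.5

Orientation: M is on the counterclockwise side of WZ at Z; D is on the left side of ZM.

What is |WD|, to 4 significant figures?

20.99

W is at the origin; WZ runs at 27.6° with length 32.9, so Z = 32.9·(cos 27.6°, sin 27.6°) = (29.16, 15.24). ∠WZM = 92.0°, so ZM runs at 27.6° + (180° − 92.0°) = 115.6° from the x-axis; with |ZM| = 18.1, M = Z + 18.1·(cos 115.6°, sin 115.6°) = (21.34, 31.57). ZM is perpendicular to MD; with |MD| = 24.5 on the left of ZM, D = M + 24.5·(-0.9018, -0.4321) = (-0.7596, 20.98). Then |WD| = |D − W| = 20.99.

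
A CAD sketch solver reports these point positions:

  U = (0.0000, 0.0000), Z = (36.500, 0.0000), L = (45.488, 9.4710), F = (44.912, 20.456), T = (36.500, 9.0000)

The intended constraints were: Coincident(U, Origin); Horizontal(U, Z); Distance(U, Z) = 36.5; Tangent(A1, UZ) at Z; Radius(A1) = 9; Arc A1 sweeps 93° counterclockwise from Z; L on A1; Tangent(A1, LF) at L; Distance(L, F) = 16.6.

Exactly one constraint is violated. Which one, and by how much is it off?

Distance(L, F) = 16.6 — off by 5.60.

U = (0.00, 0.00) ✓; U.y = 0.00, Z.y = 0.00 ✓; |UZ| = 36.50 ✓; ∠(TZ, ZU) = 90.00° ✓; |TZ| = 9.000 ✓; bearing(T→L) − bearing(T→Z) = 93.00° ✓; |TL| = 9.000 ✓; ∠(TL, LF) = 90.00° ✓; |LF| = 11.00 ✗.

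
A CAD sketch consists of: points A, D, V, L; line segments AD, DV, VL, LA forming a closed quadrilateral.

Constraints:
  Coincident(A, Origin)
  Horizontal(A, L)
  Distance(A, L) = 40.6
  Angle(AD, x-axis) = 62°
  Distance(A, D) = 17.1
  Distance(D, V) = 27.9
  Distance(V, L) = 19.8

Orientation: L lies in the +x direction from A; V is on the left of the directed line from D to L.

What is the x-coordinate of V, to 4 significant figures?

35.63

A is at the origin; AL is horizontal with |AL| = 40.6 and L in +x, so L = (40.6, 0). AD runs at 62.0° with |AD| = 17.1, so D = (8.028, 15.10). V is determined by |DV| = 27.9 and |VL| = 19.8 together: it lies at the intersection of circle(D, 27.9) and circle(L, 19.8). With |DL| = 35.90, the foot of the radical line on DL is 23.33 from D and the perpendicular offset is √(27.9² − 23.33²) = 15.30. Taking the left-of-DL solution: V = (35.63, 19.17).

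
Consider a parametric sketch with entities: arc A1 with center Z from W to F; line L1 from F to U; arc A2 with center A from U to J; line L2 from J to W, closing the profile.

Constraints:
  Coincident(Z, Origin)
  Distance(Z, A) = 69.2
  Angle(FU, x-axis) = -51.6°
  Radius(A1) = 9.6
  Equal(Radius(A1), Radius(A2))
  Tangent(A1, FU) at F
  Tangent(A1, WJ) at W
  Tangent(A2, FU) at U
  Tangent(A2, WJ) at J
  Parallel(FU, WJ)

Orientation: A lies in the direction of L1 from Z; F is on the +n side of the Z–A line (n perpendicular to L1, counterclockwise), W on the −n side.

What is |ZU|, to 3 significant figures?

69.9

The slot axis is L1's direction at -51.6°, so u = (cos -51.6°, sin -51.6°) = (0.621, -0.784) and n = (−sin -51.6°, cos -51.6°) = (0.784, 0.621). Z is at the origin and A lies 69.2 along u from Z, so A = 69.2·u = (43.0, -54.2). Tangency of A1 to both parallel lines with radius 9.6 puts F and W at Z ± 9.6·n: F = (7.52, 5.96), W = (-7.52, -5.96). Equal radii place U and J the same way about A: U = A + 9.6·n = (50.5, -48.3), J = A − 9.6·n = (35.5, -60.2). Then |ZU| = |U − Z| = 69.9.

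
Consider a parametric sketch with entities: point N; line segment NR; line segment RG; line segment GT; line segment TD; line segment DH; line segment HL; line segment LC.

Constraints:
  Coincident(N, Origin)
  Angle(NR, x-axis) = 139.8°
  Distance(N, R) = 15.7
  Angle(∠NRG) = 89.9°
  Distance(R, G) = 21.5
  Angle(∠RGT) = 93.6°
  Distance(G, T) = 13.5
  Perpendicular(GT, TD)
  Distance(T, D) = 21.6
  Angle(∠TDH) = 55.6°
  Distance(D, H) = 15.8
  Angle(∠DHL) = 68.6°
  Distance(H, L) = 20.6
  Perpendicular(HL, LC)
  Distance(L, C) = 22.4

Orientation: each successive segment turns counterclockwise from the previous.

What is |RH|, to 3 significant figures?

8.97

N is at the origin; NR runs at 139.8° with length 15.7, so R = (-12.0, 10.1). ∠NRG = 89.9° gives RG at -130° from the x-axis; with |RG| = 21.5, G = (-25.8, -6.31). ∠RGT = 93.6° gives GT at -43.7° from the x-axis; with |GT| = 13.5, T = (-16.1, -15.6). The perpendicularity gives TD at right angles to GT, so TD runs at 46.3°; with |TD| = 21.6, D = (-1.16, -0.0229). ∠TDH = 55.6° gives DH at 171° from the x-axis; with |DH| = 15.8, H = (-16.7, 2.53). Then |RH| = |H − R| = 8.97.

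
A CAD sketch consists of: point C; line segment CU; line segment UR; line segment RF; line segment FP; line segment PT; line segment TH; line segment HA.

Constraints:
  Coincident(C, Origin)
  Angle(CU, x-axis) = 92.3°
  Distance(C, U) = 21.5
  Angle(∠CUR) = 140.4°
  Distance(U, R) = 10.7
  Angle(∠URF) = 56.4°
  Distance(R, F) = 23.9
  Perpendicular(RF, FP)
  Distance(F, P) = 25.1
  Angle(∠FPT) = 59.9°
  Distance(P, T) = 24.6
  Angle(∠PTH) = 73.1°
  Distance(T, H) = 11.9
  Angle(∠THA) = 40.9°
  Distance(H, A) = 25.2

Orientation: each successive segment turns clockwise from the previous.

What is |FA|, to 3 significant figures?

33.4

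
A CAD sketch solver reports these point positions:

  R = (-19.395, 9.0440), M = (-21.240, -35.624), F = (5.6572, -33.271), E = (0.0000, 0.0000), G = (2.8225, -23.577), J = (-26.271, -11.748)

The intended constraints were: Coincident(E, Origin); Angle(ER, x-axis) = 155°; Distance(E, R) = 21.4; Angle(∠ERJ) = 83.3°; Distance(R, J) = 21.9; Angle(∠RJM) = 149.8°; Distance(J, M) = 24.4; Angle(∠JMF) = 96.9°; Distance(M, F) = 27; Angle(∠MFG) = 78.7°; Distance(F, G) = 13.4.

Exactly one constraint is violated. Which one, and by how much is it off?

Distance(F, G) = 13.4 — off by 3.30.

E = (0.00, 0.00) ✓; ER at 155.0° ✓; |ER| = 21.40 ✓; ∠ERJ = 83.30° ✓; |RJ| = 21.90 ✓; ∠RJM = 149.8° ✓; |JM| = 24.40 ✓; ∠JMF = 96.90° ✓; |MF| = 27.00 ✓; ∠MFG = 78.70° ✓; |FG| = 10.10 ✗.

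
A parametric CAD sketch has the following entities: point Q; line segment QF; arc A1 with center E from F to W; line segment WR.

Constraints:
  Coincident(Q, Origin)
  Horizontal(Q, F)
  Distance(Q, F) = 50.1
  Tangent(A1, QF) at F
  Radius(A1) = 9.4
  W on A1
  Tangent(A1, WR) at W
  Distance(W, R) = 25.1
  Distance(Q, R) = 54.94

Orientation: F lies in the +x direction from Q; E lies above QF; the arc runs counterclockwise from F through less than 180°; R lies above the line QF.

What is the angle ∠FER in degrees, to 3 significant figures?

163°

Q is at the origin; QF is horizontal with |QF| = 50.1 and F on the +x side, so F = (50.1, 0.00). A1 meets QF tangentially, so EF is at right angles to QF, so E = F + (0, 9.4) = (50.1, 9.40). Since EW ⟂ WR (tangency), |ER| = √(9.4² + 25.1²) = 26.8 regardless of where W sits on A1. So R lies on both circle(Q, 54.94) and circle(E, 26.8); the above-QF intersection is R = (42.3, 35.0). W is the foot of the tangent from R: W = (57.6, 15.1).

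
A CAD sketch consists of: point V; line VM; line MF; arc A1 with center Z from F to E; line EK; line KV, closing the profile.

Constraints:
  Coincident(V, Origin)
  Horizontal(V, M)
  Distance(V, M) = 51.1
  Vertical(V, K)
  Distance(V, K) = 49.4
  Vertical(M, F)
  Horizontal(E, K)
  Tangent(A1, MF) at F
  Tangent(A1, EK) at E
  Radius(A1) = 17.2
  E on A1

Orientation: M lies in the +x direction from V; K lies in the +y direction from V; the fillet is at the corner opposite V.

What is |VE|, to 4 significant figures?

59.91

The virtual corner opposite V is at (51.10, 49.40). Tangency of A1 to MF means the radius ZF is perpendicular to MF and tangency of A1 to EK means the radius ZE is perpendicular to EK, with radius 17.2, so the center Z sits 17.2 in from both sides at Z = (33.90, 32.20). That places the tangent points at F = (51.10, 32.20) on MF and E = (33.90, 49.40) on EK. Then |VE| = |E − V| = 59.91.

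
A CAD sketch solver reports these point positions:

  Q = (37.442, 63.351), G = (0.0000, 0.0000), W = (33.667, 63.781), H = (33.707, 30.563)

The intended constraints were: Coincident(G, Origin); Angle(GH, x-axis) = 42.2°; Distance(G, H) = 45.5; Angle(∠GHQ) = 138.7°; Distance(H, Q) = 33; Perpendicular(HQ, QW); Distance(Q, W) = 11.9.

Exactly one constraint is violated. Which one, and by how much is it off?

Distance(Q, W) = 11.9 — off by 8.10.

G = (0.00, 0.00) ✓; GH at 42.20° ✓; |GH| = 45.50 ✓; ∠GHQ = 138.7° ✓; |HQ| = 33.00 ✓; ∠(HQ, QW) = 90.00° ✓; |QW| = 3.799 ✗.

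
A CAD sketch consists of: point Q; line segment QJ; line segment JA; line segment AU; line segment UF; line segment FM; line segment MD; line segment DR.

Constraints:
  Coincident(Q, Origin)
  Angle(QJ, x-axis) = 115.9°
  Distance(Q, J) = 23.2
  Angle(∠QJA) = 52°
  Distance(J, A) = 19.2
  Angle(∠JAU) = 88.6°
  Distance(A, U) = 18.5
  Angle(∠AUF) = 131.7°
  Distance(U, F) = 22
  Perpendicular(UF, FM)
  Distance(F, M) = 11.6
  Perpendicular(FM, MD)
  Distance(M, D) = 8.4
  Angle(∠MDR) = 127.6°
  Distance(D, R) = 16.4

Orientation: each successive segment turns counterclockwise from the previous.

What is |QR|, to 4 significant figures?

4.455

Q is at the origin; QJ runs at 115.9° with length 23.2, so J = (-10.13, 20.87). ∠QJA = 52.0° gives JA at -116.1° from the x-axis; with |JA| = 19.2, A = (-18.58, 3.628). ∠JAU = 88.6° gives AU at -24.70° from the x-axis; with |AU| = 18.5, U = (-1.773, -4.103). ∠AUF = 131.7° gives UF at 23.60° from the x-axis; with |UF| = 22.0, F = (18.39, 4.705). UF is perpendicular to FM, so FM runs at 113.6°; with |FM| = 11.6, M = (13.74, 15.33). FM ⟂ MD, so MD runs at -156.4°; with |MD| = 8.4, D = (6.045, 11.97). ∠MDR = 127.6° gives DR at -104.0° from the x-axis; with |DR| = 16.4, R = (2.078, -3.941). Then |QR| = |R − Q| = 4.455.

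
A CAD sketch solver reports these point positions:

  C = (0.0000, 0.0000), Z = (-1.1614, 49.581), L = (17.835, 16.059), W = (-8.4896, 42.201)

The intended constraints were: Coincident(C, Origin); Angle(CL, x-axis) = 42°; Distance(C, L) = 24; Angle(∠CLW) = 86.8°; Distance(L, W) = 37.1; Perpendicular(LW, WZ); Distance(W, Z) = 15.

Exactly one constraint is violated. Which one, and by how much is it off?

Distance(W, Z) = 15 — off by 4.60.

C = (0.00, 0.00) ✓; CL at 42.00° ✓; |CL| = 24.00 ✓; ∠CLW = 86.80° ✓; |LW| = 37.10 ✓; ∠(LW, WZ) = 90.00° ✓; |WZ| = 10.40 ✗.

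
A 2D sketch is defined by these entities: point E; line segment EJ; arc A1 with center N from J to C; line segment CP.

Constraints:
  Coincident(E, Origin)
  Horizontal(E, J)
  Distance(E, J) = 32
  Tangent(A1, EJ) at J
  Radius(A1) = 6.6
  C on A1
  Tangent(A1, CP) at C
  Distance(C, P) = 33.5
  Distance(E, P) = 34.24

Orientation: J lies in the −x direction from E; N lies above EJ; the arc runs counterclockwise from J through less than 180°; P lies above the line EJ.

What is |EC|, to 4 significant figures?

26.44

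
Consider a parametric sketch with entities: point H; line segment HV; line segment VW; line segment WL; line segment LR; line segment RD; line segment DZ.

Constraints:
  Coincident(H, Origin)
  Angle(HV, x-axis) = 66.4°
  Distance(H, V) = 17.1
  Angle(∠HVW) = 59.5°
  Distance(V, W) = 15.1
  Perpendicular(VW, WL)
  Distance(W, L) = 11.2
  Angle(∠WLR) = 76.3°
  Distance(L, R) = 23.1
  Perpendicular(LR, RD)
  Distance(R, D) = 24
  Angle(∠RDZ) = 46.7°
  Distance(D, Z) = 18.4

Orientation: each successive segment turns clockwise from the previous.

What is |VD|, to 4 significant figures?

17.67

H is at the origin; HV runs at 66.4° with length 17.1, so V = (6.846, 15.67). ∠HVW = 59.5° gives VW at -54.10° from the x-axis; with |VW| = 15.1, W = (15.70, 3.438). The perpendicularity gives WL at right angles to VW, so WL runs at -144.1°; with |WL| = 11.2, L = (6.628, -3.129). ∠WLR = 76.3° gives LR at 112.2° from the x-axis; with |LR| = 23.1, R = (-2.100, 18.26). LR ⟂ RD, so RD runs at 22.20°; with |RD| = 24.0, D = (20.12, 27.33). Then |VD| = |D − V| = 17.67.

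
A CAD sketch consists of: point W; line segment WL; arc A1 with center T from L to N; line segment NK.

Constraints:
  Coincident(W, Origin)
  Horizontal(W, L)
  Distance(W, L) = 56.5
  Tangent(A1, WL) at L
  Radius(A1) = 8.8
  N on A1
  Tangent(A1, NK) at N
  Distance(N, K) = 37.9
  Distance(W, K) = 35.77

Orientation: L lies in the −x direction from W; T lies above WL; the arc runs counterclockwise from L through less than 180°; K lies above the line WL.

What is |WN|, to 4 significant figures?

50.63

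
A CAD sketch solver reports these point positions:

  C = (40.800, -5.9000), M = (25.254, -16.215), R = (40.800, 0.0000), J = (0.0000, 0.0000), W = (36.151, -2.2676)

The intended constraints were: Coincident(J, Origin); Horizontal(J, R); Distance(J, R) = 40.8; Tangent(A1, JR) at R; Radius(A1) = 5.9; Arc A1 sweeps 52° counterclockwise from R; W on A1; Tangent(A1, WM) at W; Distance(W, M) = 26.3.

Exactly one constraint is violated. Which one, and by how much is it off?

Distance(W, M) = 26.3 — off by 8.60.

J = (0.00, 0.00) ✓; J.y = 0.00, R.y = 0.00 ✓; |JR| = 40.80 ✓; ∠(CR, RJ) = 90.00° ✓; |CR| = 5.900 ✓; bearing(C→W) − bearing(C→R) = 52.00° ✓; |CW| = 5.900 ✓; ∠(CW, WM) = 90.00° ✓; |WM| = 17.70 ✗.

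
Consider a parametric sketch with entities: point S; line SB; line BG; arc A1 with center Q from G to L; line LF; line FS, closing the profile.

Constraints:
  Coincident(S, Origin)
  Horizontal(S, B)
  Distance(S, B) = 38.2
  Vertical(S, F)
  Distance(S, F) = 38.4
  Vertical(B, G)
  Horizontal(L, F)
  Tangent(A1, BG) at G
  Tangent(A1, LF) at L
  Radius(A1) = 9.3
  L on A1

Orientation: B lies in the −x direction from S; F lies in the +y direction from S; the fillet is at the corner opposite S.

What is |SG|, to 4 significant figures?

48.02

S is at the origin; S and B share the same y with |SB| = 38.2 and B on the −x side, so B = (-38.20, 0.000). S and F share the same x with |SF| = 38.4 and F on the +y side, so F = (0.000, 38.40). The virtual corner opposite S is at (-38.20, 38.40). A1 meets BG tangentially, so QG is at right angles to BG and tangency of A1 to LF means the radius QL is perpendicular to LF, with radius 9.3, so the center Q sits 9.3 in from both sides at Q = (-28.90, 29.10). That places the tangent points at G = (-38.20, 29.10) on BG and L = (-28.90, 38.40) on LF. Then |SG| = |G − S| = 48.02.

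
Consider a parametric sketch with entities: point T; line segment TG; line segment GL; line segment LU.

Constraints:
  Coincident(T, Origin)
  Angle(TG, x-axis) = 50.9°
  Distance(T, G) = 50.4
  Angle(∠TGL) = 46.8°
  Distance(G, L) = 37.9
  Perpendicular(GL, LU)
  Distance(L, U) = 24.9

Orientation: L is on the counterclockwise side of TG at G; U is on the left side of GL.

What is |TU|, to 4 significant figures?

12.32

T is at the origin; TG runs at 50.9° with length 50.4, so G = 50.4·(cos 50.9°, sin 50.9°) = (31.79, 39.11). ∠TGL = 46.8°, so GL runs at 50.9° + (180° − 46.8°) = 184.1° from the x-axis; with |GL| = 37.9, L = G + 37.9·(cos 184.1°, sin 184.1°) = (-6.017, 36.40). The perpendicularity gives LU at right angles to GL; with |LU| = 24.9 on the left of GL, U = L + 24.9·(0.07150, -0.9974) = (-4.237, 11.57). Then |TU| = |U − T| = 12.32.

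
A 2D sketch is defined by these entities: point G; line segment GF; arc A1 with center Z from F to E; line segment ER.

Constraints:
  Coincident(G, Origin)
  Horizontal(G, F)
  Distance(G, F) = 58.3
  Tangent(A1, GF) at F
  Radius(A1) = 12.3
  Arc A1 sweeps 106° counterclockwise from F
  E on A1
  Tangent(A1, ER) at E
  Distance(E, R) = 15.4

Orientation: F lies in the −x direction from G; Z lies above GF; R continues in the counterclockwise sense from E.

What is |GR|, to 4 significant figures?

59.18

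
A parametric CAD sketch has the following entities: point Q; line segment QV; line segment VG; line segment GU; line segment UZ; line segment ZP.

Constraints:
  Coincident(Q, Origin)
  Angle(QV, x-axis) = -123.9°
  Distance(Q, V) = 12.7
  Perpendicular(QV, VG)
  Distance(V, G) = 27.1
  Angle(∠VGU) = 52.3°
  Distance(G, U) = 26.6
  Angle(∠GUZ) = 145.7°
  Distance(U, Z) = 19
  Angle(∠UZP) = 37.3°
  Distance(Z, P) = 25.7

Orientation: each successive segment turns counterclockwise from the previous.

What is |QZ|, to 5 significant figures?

15.954

Q is at the origin; QV runs at -123.9° with length 12.7, so V = (-7.0834, -10.541). QV is perpendicular to VG, so VG runs at -33.900°; with |VG| = 27.1, G = (15.410, -25.656). ∠VGU = 52.3° gives GU at 93.800° from the x-axis; with |GU| = 26.6, U = (13.647, 0.88547). ∠GUZ = 145.7° gives UZ at 128.10° from the x-axis; with |UZ| = 19.0, Z = (1.9234, 15.837). Then |QZ| = |Z − Q| = 15.954.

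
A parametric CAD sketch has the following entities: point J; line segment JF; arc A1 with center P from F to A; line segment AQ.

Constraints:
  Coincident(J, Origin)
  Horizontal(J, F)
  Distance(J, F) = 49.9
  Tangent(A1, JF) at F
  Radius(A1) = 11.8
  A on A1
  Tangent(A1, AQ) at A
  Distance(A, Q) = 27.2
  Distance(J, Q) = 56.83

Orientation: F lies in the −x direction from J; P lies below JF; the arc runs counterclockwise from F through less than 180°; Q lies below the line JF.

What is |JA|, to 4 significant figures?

61.89

Checks: ∠(PF, FJ) = 90.00° ✓; |PF| = 11.80 ✓; |PA| = 11.80 ✓; ∠(PA, AQ) = 90.00° ✓; |AQ| = 27.20 ✓; |JQ| = 56.83 ✓.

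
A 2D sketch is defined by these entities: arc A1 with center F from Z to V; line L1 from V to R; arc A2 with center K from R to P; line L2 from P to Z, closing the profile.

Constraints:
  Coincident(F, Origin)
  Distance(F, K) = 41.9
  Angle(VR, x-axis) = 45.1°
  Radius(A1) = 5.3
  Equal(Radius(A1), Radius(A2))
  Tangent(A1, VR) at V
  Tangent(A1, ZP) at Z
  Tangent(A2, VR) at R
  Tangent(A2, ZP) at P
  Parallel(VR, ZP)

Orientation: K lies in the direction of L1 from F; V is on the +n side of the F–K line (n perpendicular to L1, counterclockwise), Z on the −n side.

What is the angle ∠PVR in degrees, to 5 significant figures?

14.197°

Tangency of A1 to both parallel lines with radius 5.3 puts V and Z at F ± 5.3·n: V = (-3.7542, 3.7411), Z = (3.7542, -3.7411). Equal radii place R and P the same way about K: R = K + 5.3·n = (25.822, 33.421), P = K − 5.3·n = (33.330, 25.938). Then cos ∠PVR = VP·VR / (|VP||VR|), giving 14.197°.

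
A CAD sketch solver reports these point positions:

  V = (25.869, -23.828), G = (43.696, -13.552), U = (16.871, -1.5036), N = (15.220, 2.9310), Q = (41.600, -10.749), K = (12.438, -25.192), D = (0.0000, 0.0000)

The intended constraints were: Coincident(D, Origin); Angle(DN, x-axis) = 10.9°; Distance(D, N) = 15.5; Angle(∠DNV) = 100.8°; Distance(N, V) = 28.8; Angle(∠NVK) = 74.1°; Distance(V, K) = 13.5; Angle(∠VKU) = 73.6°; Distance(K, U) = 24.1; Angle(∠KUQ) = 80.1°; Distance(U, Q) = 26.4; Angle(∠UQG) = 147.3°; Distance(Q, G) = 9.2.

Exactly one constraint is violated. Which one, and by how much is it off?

Distance(Q, G) = 9.2 — off by 5.70.

D = (0.00, 0.00) ✓; DN at 10.90° ✓; |DN| = 15.50 ✓; ∠DNV = 100.8° ✓; |NV| = 28.80 ✓; ∠NVK = 74.10° ✓; |VK| = 13.50 ✓; ∠VKU = 73.60° ✓; |KU| = 24.10 ✓; ∠KUQ = 80.10° ✓; |UQ| = 26.40 ✓; ∠UQG = 147.3° ✓; |QG| = 3.500 ✗.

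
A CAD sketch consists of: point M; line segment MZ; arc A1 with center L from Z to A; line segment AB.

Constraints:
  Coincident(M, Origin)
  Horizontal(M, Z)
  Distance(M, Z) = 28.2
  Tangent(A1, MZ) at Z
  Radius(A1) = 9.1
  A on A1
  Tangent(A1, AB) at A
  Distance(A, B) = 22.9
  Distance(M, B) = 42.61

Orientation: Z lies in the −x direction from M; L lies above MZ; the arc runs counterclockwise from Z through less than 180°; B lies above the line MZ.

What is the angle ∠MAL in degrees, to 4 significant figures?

132.1°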